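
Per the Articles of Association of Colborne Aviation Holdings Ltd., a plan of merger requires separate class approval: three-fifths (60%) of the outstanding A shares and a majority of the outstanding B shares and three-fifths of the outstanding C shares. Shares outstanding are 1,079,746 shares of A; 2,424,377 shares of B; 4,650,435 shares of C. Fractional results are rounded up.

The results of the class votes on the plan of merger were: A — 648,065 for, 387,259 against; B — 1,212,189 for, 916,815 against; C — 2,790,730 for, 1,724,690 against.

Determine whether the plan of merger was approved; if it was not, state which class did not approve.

A: 3/5 of 1079746 = 647847.60, rounded up to 647848; 647,848 required, 648,065 in favor — approved.
B: a majority of 2424377 is 1212189; 1,212,189 required, 1,212,189 in favor — approved.
C: 3/5 of 4650435 = 2790261; 2,790,261 required, 2,790,730 in favor — approved.

Approved — every class gave the required vote.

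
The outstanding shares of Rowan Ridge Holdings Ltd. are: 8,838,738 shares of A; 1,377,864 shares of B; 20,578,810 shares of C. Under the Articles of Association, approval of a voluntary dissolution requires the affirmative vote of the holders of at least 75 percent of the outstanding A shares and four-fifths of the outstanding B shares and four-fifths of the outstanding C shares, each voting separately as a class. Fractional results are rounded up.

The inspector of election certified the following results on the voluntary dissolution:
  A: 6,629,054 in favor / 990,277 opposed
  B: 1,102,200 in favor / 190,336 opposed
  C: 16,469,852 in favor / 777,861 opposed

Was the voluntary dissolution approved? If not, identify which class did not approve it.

Not approved — the B shares did not give the required vote.

A: 3/4 of 8838738 = 6629053.50, rounded up to 6629054; 6,629,054 required, 6,629,054 in favor — approved.
B: 4/5 of 1377864 = 1102291.20, rounded up to 1102292; 1,102,292 required, 1,102,200 in favor — not approved.
C: 4/5 of 20578810 = 16463048; 16,463,048 required, 16,469,852 in favor — approved.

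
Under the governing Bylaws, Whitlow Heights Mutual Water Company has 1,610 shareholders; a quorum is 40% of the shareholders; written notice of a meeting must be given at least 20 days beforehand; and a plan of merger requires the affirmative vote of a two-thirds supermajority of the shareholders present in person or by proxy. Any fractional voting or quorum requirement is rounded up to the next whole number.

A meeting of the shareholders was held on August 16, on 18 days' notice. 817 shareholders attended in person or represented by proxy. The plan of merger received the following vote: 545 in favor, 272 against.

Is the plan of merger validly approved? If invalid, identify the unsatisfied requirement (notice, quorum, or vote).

Invalid — notice requirement not satisfied.

Notice: 18 days given; 20 required. Not satisfied.
Quorum: 40% of 1,610 = 644; 817 present. Satisfied.
Vote: requires two-thirds of those present (817); 2/3 of 817 = 544.67, rounded up to 545, so 545 needed; 545 in favor. Satisfied.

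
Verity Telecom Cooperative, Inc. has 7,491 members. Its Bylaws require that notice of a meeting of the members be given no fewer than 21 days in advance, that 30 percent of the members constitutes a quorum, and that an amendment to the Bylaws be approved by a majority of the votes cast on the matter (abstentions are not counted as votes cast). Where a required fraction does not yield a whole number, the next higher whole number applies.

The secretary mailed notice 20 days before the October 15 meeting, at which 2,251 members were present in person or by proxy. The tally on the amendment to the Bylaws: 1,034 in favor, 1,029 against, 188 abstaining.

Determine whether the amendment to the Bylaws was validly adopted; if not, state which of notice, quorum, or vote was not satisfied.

Invalid — notice requirement not satisfied.

Notice: 20 days given; 21 required. Not satisfied.
Quorum: 30% of 7,491 = 2,247.30, rounded up to 2,248; 2,251 present. Satisfied.
Vote: requires a majority of the votes cast (2,251 − 188 abstaining = 2,063); a majority of 2063 is 1032, so 1,032 needed; 1,034 in favor. Satisfied.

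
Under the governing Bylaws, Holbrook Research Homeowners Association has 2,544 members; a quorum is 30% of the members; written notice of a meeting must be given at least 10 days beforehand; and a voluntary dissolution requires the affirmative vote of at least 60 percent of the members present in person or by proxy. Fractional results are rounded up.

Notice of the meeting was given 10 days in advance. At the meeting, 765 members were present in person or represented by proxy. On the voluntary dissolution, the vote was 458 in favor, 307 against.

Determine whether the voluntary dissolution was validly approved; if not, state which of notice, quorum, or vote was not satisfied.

Invalid — vote requirement not satisfied.

Notice: 10 days given; 10 required. Satisfied.
Quorum: 30% of 2,544 = 763.20, rounded up to 764; 765 present. Satisfied.
Vote: requires three-fifths of those present (765); 3/5 of 765 = 459, so 459 needed; 458 in favor. Not satisfied.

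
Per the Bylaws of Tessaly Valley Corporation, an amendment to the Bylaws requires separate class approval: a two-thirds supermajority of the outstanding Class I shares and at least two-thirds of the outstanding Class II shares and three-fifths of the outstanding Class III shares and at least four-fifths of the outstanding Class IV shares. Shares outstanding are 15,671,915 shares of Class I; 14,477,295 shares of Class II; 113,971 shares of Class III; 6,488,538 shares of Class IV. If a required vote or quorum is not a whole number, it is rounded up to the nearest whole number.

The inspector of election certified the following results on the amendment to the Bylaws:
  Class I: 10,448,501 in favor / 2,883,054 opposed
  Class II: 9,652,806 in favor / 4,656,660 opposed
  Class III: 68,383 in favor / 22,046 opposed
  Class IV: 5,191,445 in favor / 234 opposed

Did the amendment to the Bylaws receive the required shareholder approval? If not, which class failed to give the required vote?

Approved — every class gave the required vote.

Class I: 2/3 of 15671915 = 10447943.33, rounded up to 10447944; 10,447,944 required, 10,448,501 in favor — approved.
Class II: 2/3 of 14477295 = 9651530; 9,651,530 required, 9,652,806 in favor — approved.
Class III: 3/5 of 113971 = 68382.60, rounded up to 68383; 68,383 required, 68,383 in favor — approved.
Class IV: 4/5 of 6488538 = 5190830.40, rounded up to 5190831; 5,190,831 required, 5,191,445 in favor — approved.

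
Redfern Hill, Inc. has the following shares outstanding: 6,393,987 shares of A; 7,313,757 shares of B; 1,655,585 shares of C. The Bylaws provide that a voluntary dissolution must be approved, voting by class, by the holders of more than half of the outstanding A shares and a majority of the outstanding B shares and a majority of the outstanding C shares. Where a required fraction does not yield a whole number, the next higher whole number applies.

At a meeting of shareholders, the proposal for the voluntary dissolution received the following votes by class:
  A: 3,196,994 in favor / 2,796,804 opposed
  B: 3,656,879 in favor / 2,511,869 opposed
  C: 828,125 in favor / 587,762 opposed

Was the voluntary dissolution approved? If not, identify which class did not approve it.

Approved — every class gave the required vote.

A: a majority of 6393987 is 3196994; 3,196,994 required, 3,196,994 in favor — approved.
B: a majority of 7313757 is 3656879; 3,656,879 required, 3,656,879 in favor — approved.
C: a majority of 1655585 is 827793; 827,793 required, 828,125 in favor — approved.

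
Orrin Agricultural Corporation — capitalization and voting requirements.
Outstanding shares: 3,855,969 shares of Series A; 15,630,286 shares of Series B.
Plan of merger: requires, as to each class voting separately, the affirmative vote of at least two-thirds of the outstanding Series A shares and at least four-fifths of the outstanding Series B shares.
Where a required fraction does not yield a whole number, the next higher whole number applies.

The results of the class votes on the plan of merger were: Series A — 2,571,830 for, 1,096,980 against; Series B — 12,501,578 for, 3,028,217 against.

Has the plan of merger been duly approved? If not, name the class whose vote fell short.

Not approved — the Series B shares did not give the required vote.

Series A: 2/3 of 3855969 = 2570646; 2,570,646 required, 2,571,830 in favor — approved.
Series B: 4/5 of 15630286 = 12504228.80, rounded up to 12504229; 12,504,229 required, 12,501,578 in favor — not approved.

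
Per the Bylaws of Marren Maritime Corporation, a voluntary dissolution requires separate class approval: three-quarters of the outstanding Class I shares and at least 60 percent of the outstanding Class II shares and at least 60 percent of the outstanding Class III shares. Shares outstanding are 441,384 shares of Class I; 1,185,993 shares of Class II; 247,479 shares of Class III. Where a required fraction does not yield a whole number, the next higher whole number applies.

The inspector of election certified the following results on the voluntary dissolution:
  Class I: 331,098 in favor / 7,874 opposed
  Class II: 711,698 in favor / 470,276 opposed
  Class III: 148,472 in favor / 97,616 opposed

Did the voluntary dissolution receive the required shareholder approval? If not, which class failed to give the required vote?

Not approved — the Class III shares did not give the required vote.

Class I: 3/4 of 441384 = 331038; 331,038 required, 331,098 in favor — approved.
Class II: 3/5 of 1185993 = 711595.80, rounded up to 711596; 711,596 required, 711,698 in favor — approved.
Class III: 3/5 of 247479 = 148487.40, rounded up to 148488; 148,488 required, 148,472 in favor — not approved.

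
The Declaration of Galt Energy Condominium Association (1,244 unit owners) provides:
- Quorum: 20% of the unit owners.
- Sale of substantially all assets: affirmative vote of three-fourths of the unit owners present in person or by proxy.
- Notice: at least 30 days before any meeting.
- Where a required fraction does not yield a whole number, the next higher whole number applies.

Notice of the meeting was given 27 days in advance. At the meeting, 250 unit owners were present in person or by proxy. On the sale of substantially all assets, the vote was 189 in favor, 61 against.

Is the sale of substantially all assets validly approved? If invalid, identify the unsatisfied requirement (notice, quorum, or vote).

Notice: 27 days given; 30 required. Not satisfied.
Quorum: 20% of 1,244 = 248.80, rounded up to 249; 250 present. Satisfied.
Vote: requires three-fourths of those present (250); 3/4 of 250 = 187.50, rounded up to 188, so 188 needed; 189 in favor. Satisfied.

Invalid — notice requirement not satisfied.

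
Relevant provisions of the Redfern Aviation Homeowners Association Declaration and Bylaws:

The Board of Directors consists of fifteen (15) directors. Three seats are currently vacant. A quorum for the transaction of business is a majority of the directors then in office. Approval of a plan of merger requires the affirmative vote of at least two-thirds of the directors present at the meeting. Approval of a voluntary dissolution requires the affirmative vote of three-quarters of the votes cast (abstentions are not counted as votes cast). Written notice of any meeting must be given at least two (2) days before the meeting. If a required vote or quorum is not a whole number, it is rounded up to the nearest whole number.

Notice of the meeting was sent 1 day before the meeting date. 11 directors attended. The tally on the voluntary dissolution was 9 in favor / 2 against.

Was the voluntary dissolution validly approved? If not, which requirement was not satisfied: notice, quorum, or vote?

Invalid — notice requirement not satisfied.

Notice: 1 day given; 2 required (1 < 2). Not satisfied.
Quorum: 11 present; quorum is 7. Satisfied.
Vote: the voluntary dissolution requires three-fourths of the votes cast (11). 3/4 of 11 = 8.25, rounded up to 9, so 9 affirmative votes are needed; 9 voted in favor. Satisfied.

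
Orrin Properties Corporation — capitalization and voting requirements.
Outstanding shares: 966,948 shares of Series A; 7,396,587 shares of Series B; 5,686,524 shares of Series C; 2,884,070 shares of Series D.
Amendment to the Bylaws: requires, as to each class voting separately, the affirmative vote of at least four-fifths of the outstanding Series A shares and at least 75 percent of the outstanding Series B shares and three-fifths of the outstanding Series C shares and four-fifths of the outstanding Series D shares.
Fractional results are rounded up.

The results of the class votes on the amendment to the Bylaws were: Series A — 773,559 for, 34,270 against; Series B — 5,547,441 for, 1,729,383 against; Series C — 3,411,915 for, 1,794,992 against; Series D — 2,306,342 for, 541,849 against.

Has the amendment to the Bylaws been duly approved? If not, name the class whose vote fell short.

Series A: 4/5 of 966948 = 773558.40, rounded up to 773559; 773,559 required, 773,559 in favor — approved.
Series B: 3/4 of 7396587 = 5547440.25, rounded up to 5547441; 5,547,441 required, 5,547,441 in favor — approved.
Series C: 3/5 of 5686524 = 3411914.40, rounded up to 3411915; 3,411,915 required, 3,411,915 in favor — approved.
Series D: 4/5 of 2884070 = 2307256; 2,307,256 required, 2,306,342 in favor — not approved.

Not approved — the Series D shares did not give the required vote.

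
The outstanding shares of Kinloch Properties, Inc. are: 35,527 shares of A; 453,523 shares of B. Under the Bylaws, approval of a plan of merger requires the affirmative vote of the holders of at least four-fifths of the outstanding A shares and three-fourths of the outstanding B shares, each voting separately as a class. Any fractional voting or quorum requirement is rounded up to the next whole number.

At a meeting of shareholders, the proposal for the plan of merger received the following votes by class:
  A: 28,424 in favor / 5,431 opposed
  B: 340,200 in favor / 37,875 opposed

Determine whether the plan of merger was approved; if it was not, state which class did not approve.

Approved — every class gave the required vote.

A: 4/5 of 35527 = 28421.60, rounded up to 28422; 28,422 required, 28,424 in favor — approved.
B: 3/4 of 453523 = 340142.25, rounded up to 340143; 340,143 required, 340,200 in favor — approved.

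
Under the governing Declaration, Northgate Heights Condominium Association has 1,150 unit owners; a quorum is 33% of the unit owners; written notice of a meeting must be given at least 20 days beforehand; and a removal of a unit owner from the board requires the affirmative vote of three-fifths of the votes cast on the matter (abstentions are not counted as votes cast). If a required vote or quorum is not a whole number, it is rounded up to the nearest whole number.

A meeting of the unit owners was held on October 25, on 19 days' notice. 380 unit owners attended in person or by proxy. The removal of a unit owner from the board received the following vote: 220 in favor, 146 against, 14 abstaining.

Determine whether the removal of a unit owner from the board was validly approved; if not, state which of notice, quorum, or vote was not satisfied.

Notice: 19 days given; 20 required. Not satisfied.
Quorum: 33% of 1,150 = 379.50, rounded up to 380; 380 present. Satisfied.
Vote: requires three-fifths of the votes cast (380 − 14 abstaining = 366); 3/5 of 366 = 219.60, rounded up to 220, so 220 needed; 220 in favor. Satisfied.

Invalid — notice requirement not satisfied.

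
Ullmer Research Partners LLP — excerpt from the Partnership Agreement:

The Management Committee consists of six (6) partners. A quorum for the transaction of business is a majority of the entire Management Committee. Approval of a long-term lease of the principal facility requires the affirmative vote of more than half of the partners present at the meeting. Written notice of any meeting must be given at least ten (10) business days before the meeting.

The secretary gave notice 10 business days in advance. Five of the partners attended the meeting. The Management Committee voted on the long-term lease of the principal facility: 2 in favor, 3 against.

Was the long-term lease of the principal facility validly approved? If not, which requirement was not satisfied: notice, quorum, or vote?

Notice: 10 business days given; 10 required (10 ≥ 10). Satisfied.
Quorum: 5 present; quorum is 4. Satisfied.
Vote: the long-term lease of the principal facility requires a majority of the partners present (5). A majority of 5 is 3, so 3 affirmative votes are needed; 2 voted in favor. Not satisfied.

Invalid — vote requirement not satisfied.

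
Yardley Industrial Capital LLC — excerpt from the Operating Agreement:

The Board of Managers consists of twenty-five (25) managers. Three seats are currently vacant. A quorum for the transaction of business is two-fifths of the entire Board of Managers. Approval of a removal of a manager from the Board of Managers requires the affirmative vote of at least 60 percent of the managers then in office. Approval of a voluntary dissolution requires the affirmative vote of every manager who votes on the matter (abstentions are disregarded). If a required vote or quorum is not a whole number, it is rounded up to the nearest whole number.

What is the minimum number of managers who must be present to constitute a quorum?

2/5 of 25 = 10.

10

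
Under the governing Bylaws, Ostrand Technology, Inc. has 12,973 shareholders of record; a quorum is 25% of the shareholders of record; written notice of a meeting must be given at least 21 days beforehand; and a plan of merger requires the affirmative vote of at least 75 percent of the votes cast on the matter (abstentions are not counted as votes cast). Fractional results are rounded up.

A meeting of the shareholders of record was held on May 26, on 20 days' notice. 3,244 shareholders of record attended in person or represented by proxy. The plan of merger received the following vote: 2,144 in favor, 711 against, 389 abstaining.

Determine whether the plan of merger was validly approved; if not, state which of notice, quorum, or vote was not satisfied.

Invalid — notice requirement not satisfied.

Notice: 20 days given; 21 required. Not satisfied.
Quorum: 25% of 12,973 = 3,243.25, rounded up to 3,244; 3,244 present. Satisfied.
Vote: requires three-fourths of the votes cast (3,244 − 389 abstaining = 2,855); 3/4 of 2855 = 2141.25, rounded up to 2142, so 2,142 needed; 2,144 in favor. Satisfied.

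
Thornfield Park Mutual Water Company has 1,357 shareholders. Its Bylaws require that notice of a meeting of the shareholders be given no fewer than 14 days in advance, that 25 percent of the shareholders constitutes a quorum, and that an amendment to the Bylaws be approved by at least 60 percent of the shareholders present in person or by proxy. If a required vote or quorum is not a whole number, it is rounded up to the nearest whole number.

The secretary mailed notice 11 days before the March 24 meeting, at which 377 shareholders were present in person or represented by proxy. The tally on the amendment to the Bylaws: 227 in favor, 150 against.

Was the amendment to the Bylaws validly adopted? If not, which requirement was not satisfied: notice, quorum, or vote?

Invalid — notice requirement not satisfied.

Notice: 11 days given; 14 required. Not satisfied.
Quorum: 25% of 1,357 = 339.25, rounded up to 340; 377 present. Satisfied.
Vote: requires three-fifths of those present (377); 3/5 of 377 = 226.20, rounded up to 227, so 227 needed; 227 in favor. Satisfied.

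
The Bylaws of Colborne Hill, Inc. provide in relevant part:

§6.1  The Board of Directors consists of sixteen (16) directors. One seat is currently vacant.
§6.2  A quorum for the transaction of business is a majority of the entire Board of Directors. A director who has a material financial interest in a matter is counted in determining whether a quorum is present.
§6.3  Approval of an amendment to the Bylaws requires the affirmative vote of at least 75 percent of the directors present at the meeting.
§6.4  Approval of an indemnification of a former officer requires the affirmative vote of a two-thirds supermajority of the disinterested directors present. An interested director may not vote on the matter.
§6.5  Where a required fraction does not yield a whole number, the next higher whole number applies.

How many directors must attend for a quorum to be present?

9

A majority of 16 is 9.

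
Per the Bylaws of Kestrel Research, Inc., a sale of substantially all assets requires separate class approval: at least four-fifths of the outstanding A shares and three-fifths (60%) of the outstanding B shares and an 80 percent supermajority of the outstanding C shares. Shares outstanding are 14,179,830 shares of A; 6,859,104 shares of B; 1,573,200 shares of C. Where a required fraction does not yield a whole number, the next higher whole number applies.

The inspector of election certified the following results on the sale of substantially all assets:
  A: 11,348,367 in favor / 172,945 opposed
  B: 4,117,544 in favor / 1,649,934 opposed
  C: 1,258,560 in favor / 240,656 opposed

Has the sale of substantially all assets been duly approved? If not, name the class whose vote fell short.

A: 4/5 of 14179830 = 11343864; 11,343,864 required, 11,348,367 in favor — approved.
B: 3/5 of 6859104 = 4115462.40, rounded up to 4115463; 4,115,463 required, 4,117,544 in favor — approved.
C: 4/5 of 1573200 = 1258560; 1,258,560 required, 1,258,560 in favor — approved.

Approved — every class gave the required vote.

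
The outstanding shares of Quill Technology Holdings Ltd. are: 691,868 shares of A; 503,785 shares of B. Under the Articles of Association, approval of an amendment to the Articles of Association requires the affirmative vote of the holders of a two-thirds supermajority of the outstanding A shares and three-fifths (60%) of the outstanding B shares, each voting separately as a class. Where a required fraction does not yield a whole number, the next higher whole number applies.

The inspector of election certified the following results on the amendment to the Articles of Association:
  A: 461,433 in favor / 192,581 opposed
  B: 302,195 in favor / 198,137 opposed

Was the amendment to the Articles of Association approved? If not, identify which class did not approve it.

Not approved — the B shares did not give the required vote.

A: 2/3 of 691868 = 461245.33, rounded up to 461246; 461,246 required, 461,433 in favor — approved.
B: 3/5 of 503785 = 302271; 302,271 required, 302,195 in favor — not approved.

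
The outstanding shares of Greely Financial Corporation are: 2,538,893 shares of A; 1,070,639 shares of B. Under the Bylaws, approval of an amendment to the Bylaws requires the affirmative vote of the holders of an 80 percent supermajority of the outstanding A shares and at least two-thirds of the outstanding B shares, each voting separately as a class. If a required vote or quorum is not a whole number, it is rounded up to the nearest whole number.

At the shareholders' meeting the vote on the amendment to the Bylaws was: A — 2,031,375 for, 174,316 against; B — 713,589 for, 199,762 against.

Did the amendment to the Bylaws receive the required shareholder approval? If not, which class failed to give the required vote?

A: 4/5 of 2538893 = 2031114.40, rounded up to 2031115; 2,031,115 required, 2,031,375 in favor — approved.
B: 2/3 of 1070639 = 713759.33, rounded up to 713760; 713,760 required, 713,589 in favor — not approved.

Not approved — the B shares did not give the required vote.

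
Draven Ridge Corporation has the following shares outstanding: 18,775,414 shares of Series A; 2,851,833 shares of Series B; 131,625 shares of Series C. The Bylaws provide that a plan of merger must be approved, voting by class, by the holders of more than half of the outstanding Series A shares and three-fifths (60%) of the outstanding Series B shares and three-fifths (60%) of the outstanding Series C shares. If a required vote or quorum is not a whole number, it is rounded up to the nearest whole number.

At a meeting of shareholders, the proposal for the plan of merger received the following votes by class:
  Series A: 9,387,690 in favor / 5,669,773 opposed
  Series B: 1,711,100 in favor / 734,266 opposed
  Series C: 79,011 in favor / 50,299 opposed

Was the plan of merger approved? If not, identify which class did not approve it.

Not approved — the Series A shares did not give the required vote.

Series A: a majority of 18775414 is 9387708; 9,387,708 required, 9,387,690 in favor — not approved.
Series B: 3/5 of 2851833 = 1711099.80, rounded up to 1711100; 1,711,100 required, 1,711,100 in favor — approved.
Series C: 3/5 of 131625 = 78975; 78,975 required, 79,011 in favor — approved.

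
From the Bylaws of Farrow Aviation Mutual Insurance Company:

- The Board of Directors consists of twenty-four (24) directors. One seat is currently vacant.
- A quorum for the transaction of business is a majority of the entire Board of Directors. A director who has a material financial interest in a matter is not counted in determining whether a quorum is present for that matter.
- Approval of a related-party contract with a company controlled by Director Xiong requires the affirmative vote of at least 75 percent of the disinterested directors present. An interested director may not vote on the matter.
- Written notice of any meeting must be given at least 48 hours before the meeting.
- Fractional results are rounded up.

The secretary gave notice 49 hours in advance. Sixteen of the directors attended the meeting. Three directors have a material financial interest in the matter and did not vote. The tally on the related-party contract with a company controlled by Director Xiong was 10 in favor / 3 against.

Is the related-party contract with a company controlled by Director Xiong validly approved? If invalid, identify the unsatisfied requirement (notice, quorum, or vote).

Notice: 49 hours given; 48 required (49 ≥ 48). Satisfied.
Quorum: 16 present, but the 3 interested directors do not count, leaving 13. Quorum is 13. Satisfied.
Vote: the related-party contract with a company controlled by Director Xiong requires three-fourths of the disinterested directors present (16 − 3 = 13). 3/4 of 13 = 9.75, rounded up to 10, so 10 affirmative votes are needed; 10 voted in favor. Satisfied.

Valid — all requirements satisfied.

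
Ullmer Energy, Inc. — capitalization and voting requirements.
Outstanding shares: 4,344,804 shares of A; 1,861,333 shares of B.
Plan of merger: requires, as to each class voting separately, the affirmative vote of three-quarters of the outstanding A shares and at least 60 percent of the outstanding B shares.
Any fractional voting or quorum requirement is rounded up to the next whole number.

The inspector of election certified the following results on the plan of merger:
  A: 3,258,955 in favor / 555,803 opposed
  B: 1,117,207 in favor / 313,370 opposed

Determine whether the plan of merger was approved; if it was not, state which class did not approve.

Approved — every class gave the required vote.

A: 3/4 of 4344804 = 3258603; 3,258,603 required, 3,258,955 in favor — approved.
B: 3/5 of 1861333 = 1116799.80, rounded up to 1116800; 1,116,800 required, 1,117,207 in favor — approved.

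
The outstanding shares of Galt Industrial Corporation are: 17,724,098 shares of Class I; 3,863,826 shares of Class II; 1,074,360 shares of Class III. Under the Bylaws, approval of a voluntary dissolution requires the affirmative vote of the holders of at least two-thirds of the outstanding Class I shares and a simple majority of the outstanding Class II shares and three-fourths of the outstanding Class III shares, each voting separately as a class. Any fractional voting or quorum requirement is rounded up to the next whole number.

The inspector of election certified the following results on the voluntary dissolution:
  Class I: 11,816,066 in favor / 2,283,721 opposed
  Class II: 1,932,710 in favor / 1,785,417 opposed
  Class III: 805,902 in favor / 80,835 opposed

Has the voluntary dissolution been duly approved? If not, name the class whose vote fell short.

Class I: 2/3 of 17724098 = 11816065.33, rounded up to 11816066; 11,816,066 required, 11,816,066 in favor — approved.
Class II: a majority of 3863826 is 1931914; 1,931,914 required, 1,932,710 in favor — approved.
Class III: 3/4 of 1074360 = 805770; 805,770 required, 805,902 in favor — approved.

Approved — every class gave the required vote.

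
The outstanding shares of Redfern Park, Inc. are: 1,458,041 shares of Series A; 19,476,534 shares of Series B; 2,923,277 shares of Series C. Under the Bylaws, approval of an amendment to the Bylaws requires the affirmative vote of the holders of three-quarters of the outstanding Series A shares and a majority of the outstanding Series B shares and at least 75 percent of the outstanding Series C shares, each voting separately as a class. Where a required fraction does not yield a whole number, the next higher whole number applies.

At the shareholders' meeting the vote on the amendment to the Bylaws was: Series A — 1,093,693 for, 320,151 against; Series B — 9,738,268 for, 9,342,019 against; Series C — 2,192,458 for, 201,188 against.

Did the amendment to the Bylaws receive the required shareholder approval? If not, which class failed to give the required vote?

Approved — every class gave the required vote.

Series A: 3/4 of 1458041 = 1093530.75, rounded up to 1093531; 1,093,531 required, 1,093,693 in favor — approved.
Series B: a majority of 19476534 is 9738268; 9,738,268 required, 9,738,268 in favor — approved.
Series C: 3/4 of 2923277 = 2192457.75, rounded up to 2192458; 2,192,458 required, 2,192,458 in favor — approved.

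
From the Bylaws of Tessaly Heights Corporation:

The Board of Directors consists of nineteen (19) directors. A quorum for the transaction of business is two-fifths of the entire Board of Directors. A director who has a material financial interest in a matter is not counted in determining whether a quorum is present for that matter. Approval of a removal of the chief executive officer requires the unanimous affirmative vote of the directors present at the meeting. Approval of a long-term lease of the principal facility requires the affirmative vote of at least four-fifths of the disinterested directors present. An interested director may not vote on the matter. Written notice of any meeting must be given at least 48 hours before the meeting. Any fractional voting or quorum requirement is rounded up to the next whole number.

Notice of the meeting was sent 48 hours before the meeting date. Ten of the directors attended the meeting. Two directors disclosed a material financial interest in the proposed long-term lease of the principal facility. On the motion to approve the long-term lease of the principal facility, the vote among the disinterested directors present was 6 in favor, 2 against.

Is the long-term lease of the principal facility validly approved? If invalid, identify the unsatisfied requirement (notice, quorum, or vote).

Notice: 48 hours given; 48 required (48 ≥ 48). Satisfied.
Quorum: 10 present, but the 2 interested directors do not count, leaving 8. Quorum is 8. Satisfied.
Vote: the long-term lease of the principal facility requires four-fifths of the disinterested directors present (10 − 2 = 8). 4/5 of 8 = 6.40, rounded up to 7, so 7 affirmative votes are needed; 6 voted in favor. Not satisfied.

Invalid — vote requirement not satisfied.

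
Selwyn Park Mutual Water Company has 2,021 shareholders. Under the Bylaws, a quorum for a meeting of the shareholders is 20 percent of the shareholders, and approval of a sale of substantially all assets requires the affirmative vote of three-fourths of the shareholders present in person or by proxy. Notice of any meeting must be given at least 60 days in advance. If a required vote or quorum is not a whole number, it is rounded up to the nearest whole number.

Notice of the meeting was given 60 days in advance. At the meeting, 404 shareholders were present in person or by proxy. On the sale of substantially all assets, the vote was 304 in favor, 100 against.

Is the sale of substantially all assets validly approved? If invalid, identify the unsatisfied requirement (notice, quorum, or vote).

Invalid — quorum requirement not satisfied.

Notice: 60 days given; 60 required. Satisfied.
Quorum: 20% of 2,021 = 404.20, rounded up to 405; 404 present. Not satisfied.
Vote: requires three-fourths of those present (404); 3/4 of 404 = 303, so 303 needed; 304 in favor. Satisfied.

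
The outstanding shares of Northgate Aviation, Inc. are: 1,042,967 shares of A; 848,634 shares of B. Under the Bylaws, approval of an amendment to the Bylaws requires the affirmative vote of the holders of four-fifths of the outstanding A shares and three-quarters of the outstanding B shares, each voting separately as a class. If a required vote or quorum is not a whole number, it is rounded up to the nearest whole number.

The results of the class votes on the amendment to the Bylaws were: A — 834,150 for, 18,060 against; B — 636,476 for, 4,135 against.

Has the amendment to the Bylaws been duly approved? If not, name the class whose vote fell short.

Not approved — the A shares did not give the required vote.

A: 4/5 of 1042967 = 834373.60, rounded up to 834374; 834,374 required, 834,150 in favor — not approved.
B: 3/4 of 848634 = 636475.50, rounded up to 636476; 636,476 required, 636,476 in favor — approved.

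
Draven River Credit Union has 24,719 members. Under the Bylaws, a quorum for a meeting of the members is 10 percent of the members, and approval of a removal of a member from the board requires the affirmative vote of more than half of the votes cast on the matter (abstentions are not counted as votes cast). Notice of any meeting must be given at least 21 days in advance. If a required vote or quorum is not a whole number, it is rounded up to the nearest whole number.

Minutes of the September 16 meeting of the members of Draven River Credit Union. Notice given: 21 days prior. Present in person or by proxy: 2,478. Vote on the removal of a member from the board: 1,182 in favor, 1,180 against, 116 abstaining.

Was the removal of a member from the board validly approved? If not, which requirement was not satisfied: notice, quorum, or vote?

Valid — all requirements satisfied.

Notice: 21 days given; 21 required. Satisfied.
Quorum: 10% of 24,719 = 2,471.90, rounded up to 2,472; 2,478 present. Satisfied.
Vote: requires a majority of the votes cast (2,478 − 116 abstaining = 2,362); a majority of 2362 is 1182, so 1,182 needed; 1,182 in favor. Satisfied.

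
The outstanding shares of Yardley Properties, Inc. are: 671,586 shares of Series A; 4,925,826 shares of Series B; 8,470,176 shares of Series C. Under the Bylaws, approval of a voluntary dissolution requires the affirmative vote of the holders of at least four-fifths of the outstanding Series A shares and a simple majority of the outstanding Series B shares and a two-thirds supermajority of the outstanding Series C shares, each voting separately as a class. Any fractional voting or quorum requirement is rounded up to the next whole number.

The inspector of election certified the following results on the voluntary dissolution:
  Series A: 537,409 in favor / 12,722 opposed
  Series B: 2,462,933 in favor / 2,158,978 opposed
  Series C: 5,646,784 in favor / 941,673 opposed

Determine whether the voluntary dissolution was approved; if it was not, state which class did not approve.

Approved — every class gave the required vote.

Series A: 4/5 of 671586 = 537268.80, rounded up to 537269; 537,269 required, 537,409 in favor — approved.
Series B: a majority of 4925826 is 2462914; 2,462,914 required, 2,462,933 in favor — approved.
Series C: 2/3 of 8470176 = 5646784; 5,646,784 required, 5,646,784 in favor — approved.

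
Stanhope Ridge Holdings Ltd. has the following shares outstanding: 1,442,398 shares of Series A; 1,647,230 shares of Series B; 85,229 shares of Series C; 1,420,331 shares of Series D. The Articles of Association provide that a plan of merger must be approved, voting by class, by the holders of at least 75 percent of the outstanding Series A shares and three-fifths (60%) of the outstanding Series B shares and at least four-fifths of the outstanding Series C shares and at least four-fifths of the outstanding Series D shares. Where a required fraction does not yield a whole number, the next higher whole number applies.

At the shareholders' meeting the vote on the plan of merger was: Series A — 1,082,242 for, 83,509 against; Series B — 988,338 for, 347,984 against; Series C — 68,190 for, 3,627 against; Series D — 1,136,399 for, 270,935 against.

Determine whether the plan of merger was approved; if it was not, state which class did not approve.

Approved — every class gave the required vote.

Series A: 3/4 of 1442398 = 1081798.50, rounded up to 1081799; 1,081,799 required, 1,082,242 in favor — approved.
Series B: 3/5 of 1647230 = 988338; 988,338 required, 988,338 in favor — approved.
Series C: 4/5 of 85229 = 68183.20, rounded up to 68184; 68,184 required, 68,190 in favor — approved.
Series D: 4/5 of 1420331 = 1136264.80, rounded up to 1136265; 1,136,265 required, 1,136,399 in favor — approved.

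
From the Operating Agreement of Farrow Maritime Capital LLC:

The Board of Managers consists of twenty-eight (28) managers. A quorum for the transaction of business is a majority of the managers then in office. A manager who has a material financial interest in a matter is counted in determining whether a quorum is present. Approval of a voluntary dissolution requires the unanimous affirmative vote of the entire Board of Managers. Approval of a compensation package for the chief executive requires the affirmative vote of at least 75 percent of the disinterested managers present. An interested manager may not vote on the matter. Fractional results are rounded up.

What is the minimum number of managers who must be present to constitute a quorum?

15

A majority of 28 is 15.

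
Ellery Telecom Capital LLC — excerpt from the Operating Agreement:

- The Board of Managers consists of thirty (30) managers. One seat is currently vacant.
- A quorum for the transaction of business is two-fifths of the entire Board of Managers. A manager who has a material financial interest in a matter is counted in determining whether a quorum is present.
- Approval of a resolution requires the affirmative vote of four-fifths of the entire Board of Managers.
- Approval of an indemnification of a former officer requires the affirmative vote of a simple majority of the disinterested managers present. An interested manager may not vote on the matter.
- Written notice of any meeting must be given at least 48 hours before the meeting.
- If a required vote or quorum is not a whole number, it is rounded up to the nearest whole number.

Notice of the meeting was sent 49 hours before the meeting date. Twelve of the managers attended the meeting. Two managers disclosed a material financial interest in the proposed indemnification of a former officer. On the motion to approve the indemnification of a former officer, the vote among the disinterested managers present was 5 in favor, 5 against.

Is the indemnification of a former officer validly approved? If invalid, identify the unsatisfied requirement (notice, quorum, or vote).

Notice: 49 hours given; 48 required (49 ≥ 48). Satisfied.
Quorum: 12 present (interested managers count toward quorum); quorum is 12. Satisfied.
Vote: the indemnification of a former officer requires a majority of the disinterested managers present (12 − 2 = 10). A majority of 10 is 6, so 6 affirmative votes are needed; 5 voted in favor. Not satisfied.

Invalid — vote requirement not satisfied.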